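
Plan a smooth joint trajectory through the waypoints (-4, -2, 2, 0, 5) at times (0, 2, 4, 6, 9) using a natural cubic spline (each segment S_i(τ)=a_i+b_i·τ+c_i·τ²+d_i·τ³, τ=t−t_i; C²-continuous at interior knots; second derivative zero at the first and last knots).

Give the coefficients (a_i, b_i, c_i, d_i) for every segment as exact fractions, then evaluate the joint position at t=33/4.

Δ: Δ0=1, Δ1=2, Δ2=-1, Δ3=5/3
row 1: diag=8, rhs=6; c'=1/4, d'=3/4
row 2: denom=8−2·1/4=15/2; d'=(-18−2·3/4)/(15/2)=-13/5
row 3: denom=10−2·4/15=142/15; d'=(16−2·-13/5)/(142/15)=159/71
back: M3=159/71
back: M2=-13/5−4/15·159/71=-227/71
back: M1=3/4−1/4·-227/71=110/71
M: M0=0, M1=110/71, M2=-227/71, M3=159/71, M4=0
seg 0: a=-4, c=M0/2=0, d=(M1−M0)/(6·2)=55/426, b=Δ0−h0·(2M0+M1)/6=103/213
seg 1: a=-2, c=M1/2=55/71, d=(M2−M1)/(6·2)=-337/852, b=Δ1−h1·(2M1+M2)/6=433/213
seg 2: a=2, c=M2/2=-227/142, d=(M3−M2)/(6·2)=193/426, b=Δ2−h2·(2M2+M3)/6=82/213
seg 3: a=0, c=M3/2=159/142, d=(M4−M3)/(6·3)=-53/426, b=Δ3−h3·(2M3+M4)/6=-122/213
t_q=33/4 → seg 3, τ=9/4; S=0+-122/213·τ+159/142·τ²+-53/426·τ³=26925/9088

  seg 0: a=-4 b=103/213 c=0 d=55/426
  seg 1: a=-2 b=433/213 c=55/71 d=-337/852
  seg 2: a=2 b=82/213 c=-227/142 d=193/426
  seg 3: a=0 b=-122/213 c=159/142 d=-53/426
S(33/4) = 26925/9088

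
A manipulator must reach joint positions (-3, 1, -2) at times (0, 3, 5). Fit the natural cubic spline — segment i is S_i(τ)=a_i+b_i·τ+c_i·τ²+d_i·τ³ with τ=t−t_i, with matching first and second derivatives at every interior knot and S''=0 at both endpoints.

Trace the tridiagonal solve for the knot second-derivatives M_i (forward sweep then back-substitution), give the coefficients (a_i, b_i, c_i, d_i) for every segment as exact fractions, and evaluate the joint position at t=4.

  seg 0: a=-3 b=131/60 c=0 d=-17/180
  seg 1: a=1 b=-11/30 c=-17/20 d=17/120
S(4) = -3/40

Δ: Δ0=4/3, Δ1=-3/2
row 1: diag=10, rhs=-17; c'=1/5, d'=-17/10
back: M1=-17/10
M: M0=0, M1=-17/10, M2=0
seg 0: a=-3, c=M0/2=0, d=(M1−M0)/(6·3)=-17/180, b=Δ0−h0·(2M0+M1)/6=131/60
seg 1: a=1, c=M1/2=-17/20, d=(M2−M1)/(6·2)=17/120, b=Δ1−h1·(2M1+M2)/6=-11/30
t_q=4 → seg 1, τ=1; S=1+-11/30·τ+-17/20·τ²+17/120·τ³=-3/40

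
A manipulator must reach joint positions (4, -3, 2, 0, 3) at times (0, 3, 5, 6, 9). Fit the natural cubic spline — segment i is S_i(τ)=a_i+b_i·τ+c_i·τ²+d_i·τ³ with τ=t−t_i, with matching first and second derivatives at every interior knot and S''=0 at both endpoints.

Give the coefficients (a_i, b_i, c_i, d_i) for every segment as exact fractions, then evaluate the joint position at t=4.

  seg 0: a=4 b=-3875/876 c=0 d=1831/7884
  seg 1: a=-3 b=809/438 c=1831/876 d=-515/584
  seg 2: a=2 b=-82/219 c=-701/219 d=115/73
  seg 3: a=0 b=-449/219 c=334/219 d=-334/1971
S(4) = 97/1752

Δ: Δ0=-7/3, Δ1=5/2, Δ2=-2, Δ3=1
row 1: diag=10, rhs=29; c'=1/5, d'=29/10
row 2: denom=6−2·1/5=28/5; d'=(-27−2·29/10)/(28/5)=-41/7
row 3: denom=8−1·5/28=219/28; d'=(18−1·-41/7)/(219/28)=668/219
back: M3=668/219
back: M2=-41/7−5/28·668/219=-1402/219
back: M1=29/10−1/5·-1402/219=1831/438
M: M0=0, M1=1831/438, M2=-1402/219, M3=668/219, M4=0
seg 0: a=4, c=M0/2=0, d=(M1−M0)/(6·3)=1831/7884, b=Δ0−h0·(2M0+M1)/6=-3875/876
seg 1: a=-3, c=M1/2=1831/876, d=(M2−M1)/(6·2)=-515/584, b=Δ1−h1·(2M1+M2)/6=809/438
seg 2: a=2, c=M2/2=-701/219, d=(M3−M2)/(6·1)=115/73, b=Δ2−h2·(2M2+M3)/6=-82/219
seg 3: a=0, c=M3/2=334/219, d=(M4−M3)/(6·3)=-334/1971, b=Δ3−h3·(2M3+M4)/6=-449/219
t_q=4 → seg 1, τ=1; S=-3+809/438·τ+1831/876·τ²+-515/584·τ³=97/1752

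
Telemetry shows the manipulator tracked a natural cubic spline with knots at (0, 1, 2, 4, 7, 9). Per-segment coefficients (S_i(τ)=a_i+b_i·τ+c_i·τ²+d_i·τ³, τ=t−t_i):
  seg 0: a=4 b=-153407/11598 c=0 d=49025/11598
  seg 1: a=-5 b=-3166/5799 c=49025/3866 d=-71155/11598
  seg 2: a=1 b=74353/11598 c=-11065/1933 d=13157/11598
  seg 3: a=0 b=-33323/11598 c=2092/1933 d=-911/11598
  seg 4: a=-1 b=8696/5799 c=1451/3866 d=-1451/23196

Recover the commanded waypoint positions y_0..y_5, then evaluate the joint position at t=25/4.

y_0=4 y_1=-5 y_2=1 y_3=0 y_4=-1 y_5=3
S(25/4) = -465261/247424

y_0 = S_0(0) = a_0 = 4
y_1 = S_1(0) = a_1 = -5
y_2 = S_2(0) = a_2 = 1
y_3 = S_3(0) = a_3 = 0
y_4 = S_4(0) = a_4 = -1
y_5 = S_4(2) = 3
t_q=25/4 is in segment 3 (τ=9/4); S_3(τ)=-465261/247424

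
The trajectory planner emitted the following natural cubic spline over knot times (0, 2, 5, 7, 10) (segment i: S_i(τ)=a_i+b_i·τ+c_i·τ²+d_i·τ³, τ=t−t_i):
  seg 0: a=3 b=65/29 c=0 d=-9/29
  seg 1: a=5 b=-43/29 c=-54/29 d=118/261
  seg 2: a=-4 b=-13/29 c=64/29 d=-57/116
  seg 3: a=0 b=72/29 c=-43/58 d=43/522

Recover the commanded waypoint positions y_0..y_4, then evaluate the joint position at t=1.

y_0=3 y_1=5 y_2=-4 y_3=0 y_4=3
S(1) = 143/29

y_0 = S_0(0) = a_0 = 3
y_1 = S_1(0) = a_1 = 5
y_2 = S_2(0) = a_2 = -4
y_3 = S_3(0) = a_3 = 0
y_4 = S_3(3) = 3
t_q=1 is in segment 0 (τ=1); S_0(τ)=143/29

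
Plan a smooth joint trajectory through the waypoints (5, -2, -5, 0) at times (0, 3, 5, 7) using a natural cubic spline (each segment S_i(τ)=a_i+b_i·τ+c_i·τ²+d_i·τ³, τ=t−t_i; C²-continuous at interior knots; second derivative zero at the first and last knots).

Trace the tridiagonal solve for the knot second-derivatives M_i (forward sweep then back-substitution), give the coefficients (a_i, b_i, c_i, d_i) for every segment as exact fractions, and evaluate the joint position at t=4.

Δ: Δ0=-7/3, Δ1=-3/2, Δ2=5/2
row 1: diag=10, rhs=5; c'=1/5, d'=1/2
row 2: denom=8−2·1/5=38/5; d'=(24−2·1/2)/(38/5)=115/38
back: M2=115/38
back: M1=1/2−1/5·115/38=-2/19
M: M0=0, M1=-2/19, M2=115/38, M3=0
seg 0: a=5, c=M0/2=0, d=(M1−M0)/(6·3)=-1/171, b=Δ0−h0·(2M0+M1)/6=-130/57
seg 1: a=-2, c=M1/2=-1/19, d=(M2−M1)/(6·2)=119/456, b=Δ1−h1·(2M1+M2)/6=-139/57
seg 2: a=-5, c=M2/2=115/76, d=(M3−M2)/(6·2)=-115/456, b=Δ2−h2·(2M2+M3)/6=55/114
t_q=4 → seg 1, τ=1; S=-2+-139/57·τ+-1/19·τ²+119/456·τ³=-643/152

  seg 0: a=5 b=-130/57 c=0 d=-1/171
  seg 1: a=-2 b=-139/57 c=-1/19 d=119/456
  seg 2: a=-5 b=55/114 c=115/76 d=-115/456
S(4) = -643/152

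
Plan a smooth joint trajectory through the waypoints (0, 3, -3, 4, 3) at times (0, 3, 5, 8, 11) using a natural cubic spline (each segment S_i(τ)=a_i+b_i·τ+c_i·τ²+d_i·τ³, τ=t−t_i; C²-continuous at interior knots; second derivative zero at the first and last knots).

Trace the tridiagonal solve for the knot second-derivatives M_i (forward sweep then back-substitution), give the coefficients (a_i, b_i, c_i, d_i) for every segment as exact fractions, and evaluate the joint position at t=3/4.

Δ: Δ0=1, Δ1=-3, Δ2=7/3, Δ3=-1/3
row 1: diag=10, rhs=-24; c'=1/5, d'=-12/5
row 2: denom=10−2·1/5=48/5; d'=(32−2·-12/5)/(48/5)=23/6
row 3: denom=12−3·5/16=177/16; d'=(-16−3·23/6)/(177/16)=-440/177
back: M3=-440/177
back: M2=23/6−5/16·-440/177=272/59
back: M1=-12/5−1/5·272/59=-196/59
M: M0=0, M1=-196/59, M2=272/59, M3=-440/177, M4=0
seg 0: a=0, c=M0/2=0, d=(M1−M0)/(6·3)=-98/531, b=Δ0−h0·(2M0+M1)/6=157/59
seg 1: a=3, c=M1/2=-98/59, d=(M2−M1)/(6·2)=39/59, b=Δ1−h1·(2M1+M2)/6=-137/59
seg 2: a=-3, c=M2/2=136/59, d=(M3−M2)/(6·3)=-628/1593, b=Δ2−h2·(2M2+M3)/6=-61/59
seg 3: a=4, c=M3/2=-220/177, d=(M4−M3)/(6·3)=220/1593, b=Δ3−h3·(2M3+M4)/6=127/59
t_q=3/4 → seg 0, τ=3/4; S=0+157/59·τ+0·τ²+-98/531·τ³=3621/1888

  seg 0: a=0 b=157/59 c=0 d=-98/531
  seg 1: a=3 b=-137/59 c=-98/59 d=39/59
  seg 2: a=-3 b=-61/59 c=136/59 d=-628/1593
  seg 3: a=4 b=127/59 c=-220/177 d=220/1593
S(3/4) = 3621/1888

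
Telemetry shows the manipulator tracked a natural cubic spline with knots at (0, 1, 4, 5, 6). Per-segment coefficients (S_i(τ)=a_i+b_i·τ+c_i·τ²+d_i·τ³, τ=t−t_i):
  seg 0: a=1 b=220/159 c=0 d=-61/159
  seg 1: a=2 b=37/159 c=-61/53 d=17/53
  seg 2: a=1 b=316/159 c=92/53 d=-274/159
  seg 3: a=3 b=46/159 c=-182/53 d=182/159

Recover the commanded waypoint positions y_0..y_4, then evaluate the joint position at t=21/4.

y_0=1 y_1=2 y_2=1 y_3=3 y_4=1
S(21/4) = 4877/1696

y_0 = S_0(0) = a_0 = 1
y_1 = S_1(0) = a_1 = 2
y_2 = S_2(0) = a_2 = 1
y_3 = S_3(0) = a_3 = 3
y_4 = S_3(1) = 1
t_q=21/4 is in segment 3 (τ=1/4); S_3(τ)=4877/1696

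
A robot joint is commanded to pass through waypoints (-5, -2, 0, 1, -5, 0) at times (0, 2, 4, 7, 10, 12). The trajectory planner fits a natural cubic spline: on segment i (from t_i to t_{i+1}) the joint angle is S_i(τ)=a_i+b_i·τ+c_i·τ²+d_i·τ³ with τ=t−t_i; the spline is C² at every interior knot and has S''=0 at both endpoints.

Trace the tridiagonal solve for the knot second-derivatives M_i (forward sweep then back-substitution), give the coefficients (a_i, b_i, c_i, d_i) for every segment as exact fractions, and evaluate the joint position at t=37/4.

  seg 0: a=-5 b=3185/1929 c=0 d=-583/15432
  seg 1: a=-2 b=4621/3858 c=-583/2572 d=493/7716
  seg 2: a=0 b=4081/3858 c=403/2572 d=-9217/69444
  seg 3: a=1 b=-12235/7716 c=-2002/1929 d=20827/69444
  seg 4: a=-5 b=1099/3858 c=4273/2572 d=-4273/15432
S(37/4) = -725207/164608

Δ: Δ0=3/2, Δ1=1, Δ2=1/3, Δ3=-2, Δ4=5/2
row 1: diag=8, rhs=-3; c'=1/4, d'=-3/8
row 2: denom=10−2·1/4=19/2; d'=(-4−2·-3/8)/(19/2)=-13/38
row 3: denom=12−3·6/19=210/19; d'=(-14−3·-13/38)/(210/19)=-493/420
row 4: denom=10−3·19/70=643/70; d'=(27−3·-493/420)/(643/70)=4273/1286
back: M4=4273/1286
back: M3=-493/420−19/70·4273/1286=-4004/1929
back: M2=-13/38−6/19·-4004/1929=403/1286
back: M1=-3/8−1/4·403/1286=-583/1286
M: M0=0, M1=-583/1286, M2=403/1286, M3=-4004/1929, M4=4273/1286, M5=0
seg 0: a=-5, c=M0/2=0, d=(M1−M0)/(6·2)=-583/15432, b=Δ0−h0·(2M0+M1)/6=3185/1929
seg 1: a=-2, c=M1/2=-583/2572, d=(M2−M1)/(6·2)=493/7716, b=Δ1−h1·(2M1+M2)/6=4621/3858
seg 2: a=0, c=M2/2=403/2572, d=(M3−M2)/(6·3)=-9217/69444, b=Δ2−h2·(2M2+M3)/6=4081/3858
seg 3: a=1, c=M3/2=-2002/1929, d=(M4−M3)/(6·3)=20827/69444, b=Δ3−h3·(2M3+M4)/6=-12235/7716
seg 4: a=-5, c=M4/2=4273/2572, d=(M5−M4)/(6·2)=-4273/15432, b=Δ4−h4·(2M4+M5)/6=1099/3858
t_q=37/4 → seg 3, τ=9/4; S=1+-12235/7716·τ+-2002/1929·τ²+20827/69444·τ³=-725207/164608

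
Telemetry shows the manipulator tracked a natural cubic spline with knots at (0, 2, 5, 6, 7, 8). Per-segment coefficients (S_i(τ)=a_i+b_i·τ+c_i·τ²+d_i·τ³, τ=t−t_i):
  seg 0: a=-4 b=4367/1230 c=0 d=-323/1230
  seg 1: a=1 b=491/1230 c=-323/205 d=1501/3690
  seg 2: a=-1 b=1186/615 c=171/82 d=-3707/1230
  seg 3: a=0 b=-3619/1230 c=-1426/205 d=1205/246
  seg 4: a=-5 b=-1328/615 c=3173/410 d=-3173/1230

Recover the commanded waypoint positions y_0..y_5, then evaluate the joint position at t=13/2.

y_0 = S_0(0) = a_0 = -4
y_1 = S_1(0) = a_1 = 1
y_2 = S_2(0) = a_2 = -1
y_3 = S_3(0) = a_3 = 0
y_4 = S_4(0) = a_4 = -5
y_5 = S_4(1) = -2
t_q=13/2 is in segment 3 (τ=1/2); S_3(τ)=-8521/3280

y_0=-4 y_1=1 y_2=-1 y_3=0 y_4=-5 y_5=-2
S(13/2) = -8521/3280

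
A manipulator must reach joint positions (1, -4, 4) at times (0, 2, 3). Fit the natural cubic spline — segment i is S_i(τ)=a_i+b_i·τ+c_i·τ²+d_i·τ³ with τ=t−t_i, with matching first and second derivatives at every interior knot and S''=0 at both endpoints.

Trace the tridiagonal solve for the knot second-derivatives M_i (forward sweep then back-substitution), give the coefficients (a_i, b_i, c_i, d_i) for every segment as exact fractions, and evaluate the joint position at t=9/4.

  seg 0: a=1 b=-6 c=0 d=7/8
  seg 1: a=-4 b=9/2 c=21/4 d=-7/4
S(9/4) = -659/256

Δ: Δ0=-5/2, Δ1=8
row 1: diag=6, rhs=63; c'=1/6, d'=21/2
back: M1=21/2
M: M0=0, M1=21/2, M2=0
seg 0: a=1, c=M0/2=0, d=(M1−M0)/(6·2)=7/8, b=Δ0−h0·(2M0+M1)/6=-6
seg 1: a=-4, c=M1/2=21/4, d=(M2−M1)/(6·1)=-7/4, b=Δ1−h1·(2M1+M2)/6=9/2
t_q=9/4 → seg 1, τ=1/4; S=-4+9/2·τ+21/4·τ²+-7/4·τ³=-659/256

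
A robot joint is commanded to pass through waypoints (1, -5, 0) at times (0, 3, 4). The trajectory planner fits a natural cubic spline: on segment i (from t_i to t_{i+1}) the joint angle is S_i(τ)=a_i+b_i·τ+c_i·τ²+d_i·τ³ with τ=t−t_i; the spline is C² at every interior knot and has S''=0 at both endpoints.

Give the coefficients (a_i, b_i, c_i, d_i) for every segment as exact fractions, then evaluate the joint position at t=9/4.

  seg 0: a=1 b=-37/8 c=0 d=7/24
  seg 1: a=-5 b=13/4 c=21/8 d=-7/8
S(9/4) = -3115/512

Δ: Δ0=-2, Δ1=5
row 1: diag=8, rhs=42; c'=1/8, d'=21/4
back: M1=21/4
M: M0=0, M1=21/4, M2=0
seg 0: a=1, c=M0/2=0, d=(M1−M0)/(6·3)=7/24, b=Δ0−h0·(2M0+M1)/6=-37/8
seg 1: a=-5, c=M1/2=21/8, d=(M2−M1)/(6·1)=-7/8, b=Δ1−h1·(2M1+M2)/6=13/4
t_q=9/4 → seg 0, τ=9/4; S=1+-37/8·τ+0·τ²+7/24·τ³=-3115/512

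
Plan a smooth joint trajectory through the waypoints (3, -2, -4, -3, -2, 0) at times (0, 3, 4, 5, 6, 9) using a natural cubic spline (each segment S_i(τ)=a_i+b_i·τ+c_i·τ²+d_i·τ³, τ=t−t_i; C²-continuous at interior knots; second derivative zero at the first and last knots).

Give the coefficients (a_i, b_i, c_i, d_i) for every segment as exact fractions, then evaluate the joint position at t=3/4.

Δ: Δ0=-5/3, Δ1=-2, Δ2=1, Δ3=1, Δ4=2/3
row 1: diag=8, rhs=-2; c'=1/8, d'=-1/4
row 2: denom=4−1·1/8=31/8; d'=(18−1·-1/4)/(31/8)=146/31
row 3: denom=4−1·8/31=116/31; d'=(0−1·146/31)/(116/31)=-73/58
row 4: denom=8−1·31/116=897/116; d'=(-2−1·-73/58)/(897/116)=-86/897
back: M4=-86/897
back: M3=-73/58−31/116·-86/897=-1106/897
back: M2=146/31−8/31·-1106/897=4510/897
back: M1=-1/4−1/8·4510/897=-788/897
M: M0=0, M1=-788/897, M2=4510/897, M3=-1106/897, M4=-86/897, M5=0
seg 0: a=3, c=M0/2=0, d=(M1−M0)/(6·3)=-394/8073, b=Δ0−h0·(2M0+M1)/6=-367/299
seg 1: a=-2, c=M1/2=-394/897, d=(M2−M1)/(6·1)=883/897, b=Δ1−h1·(2M1+M2)/6=-761/299
seg 2: a=-4, c=M2/2=2255/897, d=(M3−M2)/(6·1)=-24/23, b=Δ2−h2·(2M2+M3)/6=-422/897
seg 3: a=-3, c=M3/2=-553/897, d=(M4−M3)/(6·1)=170/897, b=Δ3−h3·(2M3+M4)/6=1280/897
seg 4: a=-2, c=M4/2=-43/897, d=(M5−M4)/(6·3)=43/8073, b=Δ4−h4·(2M4+M5)/6=228/299
t_q=3/4 → seg 0, τ=3/4; S=3+-367/299·τ+0·τ²+-394/8073·τ³=19699/9568

  seg 0: a=3 b=-367/299 c=0 d=-394/8073
  seg 1: a=-2 b=-761/299 c=-394/897 d=883/897
  seg 2: a=-4 b=-422/897 c=2255/897 d=-24/23
  seg 3: a=-3 b=1280/897 c=-553/897 d=170/897
  seg 4: a=-2 b=228/299 c=-43/897 d=43/8073
S(3/4) = 19699/9568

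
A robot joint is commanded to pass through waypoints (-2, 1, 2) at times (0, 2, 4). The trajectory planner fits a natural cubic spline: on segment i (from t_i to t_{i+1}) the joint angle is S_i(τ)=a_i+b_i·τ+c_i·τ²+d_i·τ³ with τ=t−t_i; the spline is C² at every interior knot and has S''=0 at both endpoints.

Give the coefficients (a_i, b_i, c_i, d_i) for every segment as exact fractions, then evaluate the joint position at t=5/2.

  seg 0: a=-2 b=7/4 c=0 d=-1/16
  seg 1: a=1 b=1 c=-3/8 d=1/16
S(5/2) = 181/128

Δ: Δ0=3/2, Δ1=1/2
row 1: diag=8, rhs=-6; c'=1/4, d'=-3/4
back: M1=-3/4
M: M0=0, M1=-3/4, M2=0
seg 0: a=-2, c=M0/2=0, d=(M1−M0)/(6·2)=-1/16, b=Δ0−h0·(2M0+M1)/6=7/4
seg 1: a=1, c=M1/2=-3/8, d=(M2−M1)/(6·2)=1/16, b=Δ1−h1·(2M1+M2)/6=1
t_q=5/2 → seg 1, τ=1/2; S=1+1·τ+-3/8·τ²+1/16·τ³=181/128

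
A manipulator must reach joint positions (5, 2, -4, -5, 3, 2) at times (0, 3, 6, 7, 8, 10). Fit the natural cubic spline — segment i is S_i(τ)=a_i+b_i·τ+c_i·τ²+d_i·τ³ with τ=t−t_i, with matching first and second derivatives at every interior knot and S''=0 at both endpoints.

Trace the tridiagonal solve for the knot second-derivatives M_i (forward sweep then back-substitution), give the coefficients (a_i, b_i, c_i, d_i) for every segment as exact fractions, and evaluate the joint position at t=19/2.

  seg 0: a=5 b=-1167/1286 c=0 d=-119/11574
  seg 1: a=2 b=-762/643 c=-119/1286 d=-691/11574
  seg 2: a=-4 b=-4311/1286 c=-405/643 d=3835/1286
  seg 3: a=-5 b=2787/643 c=10695/1286 d=-5981/1286
  seg 4: a=3 b=9021/1286 c=-3624/643 d=604/643
S(19/2) = 10317/2572

Δ: Δ0=-1, Δ1=-2, Δ2=-1, Δ3=8, Δ4=-1/2
row 1: diag=12, rhs=-6; c'=1/4, d'=-1/2
row 2: denom=8−3·1/4=29/4; d'=(6−3·-1/2)/(29/4)=30/29
row 3: denom=4−1·4/29=112/29; d'=(54−1·30/29)/(112/29)=96/7
row 4: denom=6−1·29/112=643/112; d'=(-51−1·96/7)/(643/112)=-7248/643
back: M4=-7248/643
back: M3=96/7−29/112·-7248/643=10695/643
back: M2=30/29−4/29·10695/643=-810/643
back: M1=-1/2−1/4·-810/643=-119/643
M: M0=0, M1=-119/643, M2=-810/643, M3=10695/643, M4=-7248/643, M5=0
seg 0: a=5, c=M0/2=0, d=(M1−M0)/(6·3)=-119/11574, b=Δ0−h0·(2M0+M1)/6=-1167/1286
seg 1: a=2, c=M1/2=-119/1286, d=(M2−M1)/(6·3)=-691/11574, b=Δ1−h1·(2M1+M2)/6=-762/643
seg 2: a=-4, c=M2/2=-405/643, d=(M3−M2)/(6·1)=3835/1286, b=Δ2−h2·(2M2+M3)/6=-4311/1286
seg 3: a=-5, c=M3/2=10695/1286, d=(M4−M3)/(6·1)=-5981/1286, b=Δ3−h3·(2M3+M4)/6=2787/643
seg 4: a=3, c=M4/2=-3624/643, d=(M5−M4)/(6·2)=604/643, b=Δ4−h4·(2M4+M5)/6=9021/1286
t_q=19/2 → seg 4, τ=3/2; S=3+9021/1286·τ+-3624/643·τ²+604/643·τ³=10317/2572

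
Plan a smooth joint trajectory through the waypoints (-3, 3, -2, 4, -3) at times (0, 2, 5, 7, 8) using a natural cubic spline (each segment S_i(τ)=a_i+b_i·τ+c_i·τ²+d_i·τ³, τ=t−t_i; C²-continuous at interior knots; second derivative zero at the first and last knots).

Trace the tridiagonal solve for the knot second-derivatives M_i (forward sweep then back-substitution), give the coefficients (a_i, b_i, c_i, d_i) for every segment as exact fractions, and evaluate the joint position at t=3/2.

  seg 0: a=-3 b=3493/759 c=0 d=-304/759
  seg 1: a=3 b=-155/759 c=-608/253 d=1454/2277
  seg 2: a=-2 b=1987/759 c=846/253 d=-2393/1518
  seg 3: a=4 b=-2219/759 c=-1547/253 d=1547/759
S(3/2) = 1291/506

Δ: Δ0=3, Δ1=-5/3, Δ2=3, Δ3=-7
row 1: diag=10, rhs=-28; c'=3/10, d'=-14/5
row 2: denom=10−3·3/10=91/10; d'=(28−3·-14/5)/(91/10)=4
row 3: denom=6−2·20/91=506/91; d'=(-60−2·4)/(506/91)=-3094/253
back: M3=-3094/253
back: M2=4−20/91·-3094/253=1692/253
back: M1=-14/5−3/10·1692/253=-1216/253
M: M0=0, M1=-1216/253, M2=1692/253, M3=-3094/253, M4=0
seg 0: a=-3, c=M0/2=0, d=(M1−M0)/(6·2)=-304/759, b=Δ0−h0·(2M0+M1)/6=3493/759
seg 1: a=3, c=M1/2=-608/253, d=(M2−M1)/(6·3)=1454/2277, b=Δ1−h1·(2M1+M2)/6=-155/759
seg 2: a=-2, c=M2/2=846/253, d=(M3−M2)/(6·2)=-2393/1518, b=Δ2−h2·(2M2+M3)/6=1987/759
seg 3: a=4, c=M3/2=-1547/253, d=(M4−M3)/(6·1)=1547/759, b=Δ3−h3·(2M3+M4)/6=-2219/759
t_q=3/2 → seg 0, τ=3/2; S=-3+3493/759·τ+0·τ²+-304/759·τ³=1291/506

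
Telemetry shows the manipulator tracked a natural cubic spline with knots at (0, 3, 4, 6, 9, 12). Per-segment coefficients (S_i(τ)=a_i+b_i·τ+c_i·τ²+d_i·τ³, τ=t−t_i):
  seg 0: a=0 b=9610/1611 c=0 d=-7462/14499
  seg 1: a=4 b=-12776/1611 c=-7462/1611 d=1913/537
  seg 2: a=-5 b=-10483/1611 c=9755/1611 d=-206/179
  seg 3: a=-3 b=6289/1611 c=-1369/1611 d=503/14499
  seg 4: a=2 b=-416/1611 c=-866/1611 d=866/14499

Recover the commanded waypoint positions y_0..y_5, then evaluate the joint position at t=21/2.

y_0=0 y_1=4 y_2=-5 y_3=-3 y_4=2 y_5=-2
S(21/2) = 433/716

y_0 = S_0(0) = a_0 = 0
y_1 = S_1(0) = a_1 = 4
y_2 = S_2(0) = a_2 = -5
y_3 = S_3(0) = a_3 = -3
y_4 = S_4(0) = a_4 = 2
y_5 = S_4(3) = -2
t_q=21/2 is in segment 4 (τ=3/2); S_4(τ)=433/716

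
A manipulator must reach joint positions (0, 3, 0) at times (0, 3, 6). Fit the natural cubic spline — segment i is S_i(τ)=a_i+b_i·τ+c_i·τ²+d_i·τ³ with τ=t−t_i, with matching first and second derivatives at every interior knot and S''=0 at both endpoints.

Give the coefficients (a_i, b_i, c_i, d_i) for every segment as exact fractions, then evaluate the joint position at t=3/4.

  seg 0: a=0 b=3/2 c=0 d=-1/18
  seg 1: a=3 b=0 c=-1/2 d=1/18
S(3/4) = 141/128

Δ: Δ0=1, Δ1=-1
row 1: diag=12, rhs=-12; c'=1/4, d'=-1
back: M1=-1
M: M0=0, M1=-1, M2=0
seg 0: a=0, c=M0/2=0, d=(M1−M0)/(6·3)=-1/18, b=Δ0−h0·(2M0+M1)/6=3/2
seg 1: a=3, c=M1/2=-1/2, d=(M2−M1)/(6·3)=1/18, b=Δ1−h1·(2M1+M2)/6=0
t_q=3/4 → seg 0, τ=3/4; S=0+3/2·τ+0·τ²+-1/18·τ³=141/128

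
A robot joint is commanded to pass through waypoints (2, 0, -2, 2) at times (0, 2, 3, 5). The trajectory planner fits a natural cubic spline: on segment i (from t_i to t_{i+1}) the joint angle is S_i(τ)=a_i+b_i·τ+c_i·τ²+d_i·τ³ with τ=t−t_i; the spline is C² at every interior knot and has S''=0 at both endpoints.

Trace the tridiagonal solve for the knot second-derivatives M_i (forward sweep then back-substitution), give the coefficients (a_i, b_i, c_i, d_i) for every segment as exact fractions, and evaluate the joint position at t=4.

Δ: Δ0=-1, Δ1=-2, Δ2=2
row 1: diag=6, rhs=-6; c'=1/6, d'=-1
row 2: denom=6−1·1/6=35/6; d'=(24−1·-1)/(35/6)=30/7
back: M2=30/7
back: M1=-1−1/6·30/7=-12/7
M: M0=0, M1=-12/7, M2=30/7, M3=0
seg 0: a=2, c=M0/2=0, d=(M1−M0)/(6·2)=-1/7, b=Δ0−h0·(2M0+M1)/6=-3/7
seg 1: a=0, c=M1/2=-6/7, d=(M2−M1)/(6·1)=1, b=Δ1−h1·(2M1+M2)/6=-15/7
seg 2: a=-2, c=M2/2=15/7, d=(M3−M2)/(6·2)=-5/14, b=Δ2−h2·(2M2+M3)/6=-6/7
t_q=4 → seg 2, τ=1; S=-2+-6/7·τ+15/7·τ²+-5/14·τ³=-15/14

  seg 0: a=2 b=-3/7 c=0 d=-1/7
  seg 1: a=0 b=-15/7 c=-6/7 d=1
  seg 2: a=-2 b=-6/7 c=15/7 d=-5/14
S(4) = -15/14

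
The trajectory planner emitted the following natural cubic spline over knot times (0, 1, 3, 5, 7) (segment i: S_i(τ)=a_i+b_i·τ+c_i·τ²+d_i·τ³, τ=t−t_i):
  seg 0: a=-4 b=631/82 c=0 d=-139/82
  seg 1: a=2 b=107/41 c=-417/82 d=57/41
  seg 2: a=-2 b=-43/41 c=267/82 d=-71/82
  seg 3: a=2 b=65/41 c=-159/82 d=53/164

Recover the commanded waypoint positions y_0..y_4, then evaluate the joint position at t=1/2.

y_0 = S_0(0) = a_0 = -4
y_1 = S_1(0) = a_1 = 2
y_2 = S_2(0) = a_2 = -2
y_3 = S_3(0) = a_3 = 2
y_4 = S_3(2) = 0
t_q=1/2 is in segment 0 (τ=1/2); S_0(τ)=-239/656

y_0=-4 y_1=2 y_2=-2 y_3=2 y_4=0
S(1/2) = -239/656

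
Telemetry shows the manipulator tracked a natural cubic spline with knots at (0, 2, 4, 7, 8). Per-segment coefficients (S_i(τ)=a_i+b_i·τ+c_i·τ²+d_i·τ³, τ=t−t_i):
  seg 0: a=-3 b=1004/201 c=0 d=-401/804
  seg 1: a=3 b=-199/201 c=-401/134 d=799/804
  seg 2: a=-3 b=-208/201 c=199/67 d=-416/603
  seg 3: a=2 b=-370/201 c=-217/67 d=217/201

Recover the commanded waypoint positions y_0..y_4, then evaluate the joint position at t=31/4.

y_0=-3 y_1=3 y_2=-3 y_3=2 y_4=-2
S(31/4) = -3203/4288

y_0 = S_0(0) = a_0 = -3
y_1 = S_1(0) = a_1 = 3
y_2 = S_2(0) = a_2 = -3
y_3 = S_3(0) = a_3 = 2
y_4 = S_3(1) = -2
t_q=31/4 is in segment 3 (τ=3/4); S_3(τ)=-3203/4288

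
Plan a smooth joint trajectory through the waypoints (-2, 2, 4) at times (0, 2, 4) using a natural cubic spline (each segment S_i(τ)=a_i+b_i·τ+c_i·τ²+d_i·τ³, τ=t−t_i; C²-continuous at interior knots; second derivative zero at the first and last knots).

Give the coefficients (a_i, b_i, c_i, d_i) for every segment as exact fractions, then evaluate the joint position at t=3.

  seg 0: a=-2 b=9/4 c=0 d=-1/16
  seg 1: a=2 b=3/2 c=-3/8 d=1/16
S(3) = 51/16

Δ: Δ0=2, Δ1=1
row 1: diag=8, rhs=-6; c'=1/4, d'=-3/4
back: M1=-3/4
M: M0=0, M1=-3/4, M2=0
seg 0: a=-2, c=M0/2=0, d=(M1−M0)/(6·2)=-1/16, b=Δ0−h0·(2M0+M1)/6=9/4
seg 1: a=2, c=M1/2=-3/8, d=(M2−M1)/(6·2)=1/16, b=Δ1−h1·(2M1+M2)/6=3/2
t_q=3 → seg 1, τ=1; S=2+3/2·τ+-3/8·τ²+1/16·τ³=51/16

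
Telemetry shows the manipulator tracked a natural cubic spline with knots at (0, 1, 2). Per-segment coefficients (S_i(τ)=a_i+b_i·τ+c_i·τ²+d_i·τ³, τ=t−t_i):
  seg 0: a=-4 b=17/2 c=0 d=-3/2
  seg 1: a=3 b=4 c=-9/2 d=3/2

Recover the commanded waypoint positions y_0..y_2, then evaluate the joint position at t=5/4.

y_0=-4 y_1=3 y_2=4
S(5/4) = 479/128

y_0 = S_0(0) = a_0 = -4
y_1 = S_1(0) = a_1 = 3
y_2 = S_1(1) = 4
t_q=5/4 is in segment 1 (τ=1/4); S_1(τ)=479/128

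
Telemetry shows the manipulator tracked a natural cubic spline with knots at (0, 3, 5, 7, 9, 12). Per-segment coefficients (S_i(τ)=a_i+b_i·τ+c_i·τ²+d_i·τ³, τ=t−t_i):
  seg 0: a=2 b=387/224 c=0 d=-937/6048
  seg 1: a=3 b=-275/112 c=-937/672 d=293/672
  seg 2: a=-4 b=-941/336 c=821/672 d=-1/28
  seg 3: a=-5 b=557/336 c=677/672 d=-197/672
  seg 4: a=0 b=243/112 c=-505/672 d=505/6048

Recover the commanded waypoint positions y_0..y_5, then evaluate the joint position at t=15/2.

y_0=2 y_1=3 y_2=-4 y_3=-5 y_4=0 y_5=2
S(15/2) = -7089/1792

y_0 = S_0(0) = a_0 = 2
y_1 = S_1(0) = a_1 = 3
y_2 = S_2(0) = a_2 = -4
y_3 = S_3(0) = a_3 = -5
y_4 = S_4(0) = a_4 = 0
y_5 = S_4(3) = 2
t_q=15/2 is in segment 3 (τ=1/2); S_3(τ)=-7089/1792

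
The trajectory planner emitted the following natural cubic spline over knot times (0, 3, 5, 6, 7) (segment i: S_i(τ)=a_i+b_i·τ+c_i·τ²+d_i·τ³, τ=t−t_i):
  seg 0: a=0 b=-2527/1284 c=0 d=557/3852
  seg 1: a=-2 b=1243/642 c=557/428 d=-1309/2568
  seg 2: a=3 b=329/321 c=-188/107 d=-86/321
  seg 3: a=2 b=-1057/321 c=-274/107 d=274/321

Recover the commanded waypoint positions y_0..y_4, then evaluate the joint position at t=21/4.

y_0=0 y_1=-2 y_2=3 y_3=2 y_4=-3
S(21/4) = 10759/3424

y_0 = S_0(0) = a_0 = 0
y_1 = S_1(0) = a_1 = -2
y_2 = S_2(0) = a_2 = 3
y_3 = S_3(0) = a_3 = 2
y_4 = S_3(1) = -3
t_q=21/4 is in segment 2 (τ=1/4); S_2(τ)=10759/3424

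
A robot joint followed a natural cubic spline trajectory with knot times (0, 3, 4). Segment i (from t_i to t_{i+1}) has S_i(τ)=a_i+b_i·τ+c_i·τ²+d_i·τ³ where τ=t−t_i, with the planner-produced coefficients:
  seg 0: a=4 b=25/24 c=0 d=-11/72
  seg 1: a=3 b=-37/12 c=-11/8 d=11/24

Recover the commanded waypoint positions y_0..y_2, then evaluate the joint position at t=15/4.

y_0 = S_0(0) = a_0 = 4
y_1 = S_1(0) = a_1 = 3
y_2 = S_1(1) = -1
t_q=15/4 is in segment 1 (τ=3/4); S_1(τ)=55/512

y_0=4 y_1=3 y_2=-1
S(15/4) = 55/512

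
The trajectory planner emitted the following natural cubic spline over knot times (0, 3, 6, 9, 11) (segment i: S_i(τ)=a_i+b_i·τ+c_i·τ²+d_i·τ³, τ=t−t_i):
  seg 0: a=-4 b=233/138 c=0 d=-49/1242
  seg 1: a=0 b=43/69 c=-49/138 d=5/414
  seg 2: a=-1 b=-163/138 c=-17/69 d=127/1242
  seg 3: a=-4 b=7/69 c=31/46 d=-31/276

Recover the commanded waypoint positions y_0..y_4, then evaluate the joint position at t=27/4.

y_0 = S_0(0) = a_0 = -4
y_1 = S_1(0) = a_1 = 0
y_2 = S_2(0) = a_2 = -1
y_3 = S_3(0) = a_3 = -4
y_4 = S_3(2) = -2
t_q=27/4 is in segment 2 (τ=3/4); S_2(τ)=-5833/2944

y_0=-4 y_1=0 y_2=-1 y_3=-4 y_4=-2
S(27/4) = -5833/2944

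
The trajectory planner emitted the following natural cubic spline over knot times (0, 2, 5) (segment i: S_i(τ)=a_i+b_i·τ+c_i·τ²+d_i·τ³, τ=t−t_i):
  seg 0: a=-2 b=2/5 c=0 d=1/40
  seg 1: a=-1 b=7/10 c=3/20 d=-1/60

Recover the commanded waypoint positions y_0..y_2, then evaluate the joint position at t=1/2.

y_0 = S_0(0) = a_0 = -2
y_1 = S_1(0) = a_1 = -1
y_2 = S_1(3) = 2
t_q=1/2 is in segment 0 (τ=1/2); S_0(τ)=-115/64

y_0=-2 y_1=-1 y_2=2
S(1/2) = -115/64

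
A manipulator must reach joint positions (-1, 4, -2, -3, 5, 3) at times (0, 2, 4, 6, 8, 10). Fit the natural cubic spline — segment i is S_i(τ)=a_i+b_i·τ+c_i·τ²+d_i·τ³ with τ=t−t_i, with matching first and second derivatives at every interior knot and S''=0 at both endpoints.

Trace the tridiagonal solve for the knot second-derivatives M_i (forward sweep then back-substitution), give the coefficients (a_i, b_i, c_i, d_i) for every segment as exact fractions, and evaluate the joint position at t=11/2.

  seg 0: a=-1 b=845/209 c=0 d=-645/1672
  seg 1: a=4 b=-245/418 c=-1935/836 d=463/836
  seg 2: a=-2 b=-1337/418 c=843/836 d=15/88
  seg 3: a=-3 b=602/209 c=849/418 d=-615/836
  seg 4: a=5 b=455/209 c=-498/209 d=83/209
S(11/2) = -52885/13376

Δ: Δ0=5/2, Δ1=-3, Δ2=-1/2, Δ3=4, Δ4=-1
row 1: diag=8, rhs=-33; c'=1/4, d'=-33/8
row 2: denom=8−2·1/4=15/2; d'=(15−2·-33/8)/(15/2)=31/10
row 3: denom=8−2·4/15=112/15; d'=(27−2·31/10)/(112/15)=39/14
row 4: denom=8−2·15/56=209/28; d'=(-30−2·39/14)/(209/28)=-996/209
back: M4=-996/209
back: M3=39/14−15/56·-996/209=849/209
back: M2=31/10−4/15·849/209=843/418
back: M1=-33/8−1/4·843/418=-1935/418
M: M0=0, M1=-1935/418, M2=843/418, M3=849/209, M4=-996/209, M5=0
seg 0: a=-1, c=M0/2=0, d=(M1−M0)/(6·2)=-645/1672, b=Δ0−h0·(2M0+M1)/6=845/209
seg 1: a=4, c=M1/2=-1935/836, d=(M2−M1)/(6·2)=463/836, b=Δ1−h1·(2M1+M2)/6=-245/418
seg 2: a=-2, c=M2/2=843/836, d=(M3−M2)/(6·2)=15/88, b=Δ2−h2·(2M2+M3)/6=-1337/418
seg 3: a=-3, c=M3/2=849/418, d=(M4−M3)/(6·2)=-615/836, b=Δ3−h3·(2M3+M4)/6=602/209
seg 4: a=5, c=M4/2=-498/209, d=(M5−M4)/(6·2)=83/209, b=Δ4−h4·(2M4+M5)/6=455/209
t_q=11/2 → seg 2, τ=3/2; S=-2+-1337/418·τ+843/836·τ²+15/88·τ³=-52885/13376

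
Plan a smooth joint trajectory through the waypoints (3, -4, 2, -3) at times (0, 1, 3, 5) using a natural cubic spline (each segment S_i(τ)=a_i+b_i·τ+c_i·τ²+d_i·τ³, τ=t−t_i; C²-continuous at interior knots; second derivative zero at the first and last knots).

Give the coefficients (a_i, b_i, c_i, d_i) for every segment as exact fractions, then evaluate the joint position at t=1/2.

Δ: Δ0=-7, Δ1=3, Δ2=-5/2
row 1: diag=6, rhs=60; c'=1/3, d'=10
row 2: denom=8−2·1/3=22/3; d'=(-33−2·10)/(22/3)=-159/22
back: M2=-159/22
back: M1=10−1/3·-159/22=273/22
M: M0=0, M1=273/22, M2=-159/22, M3=0
seg 0: a=3, c=M0/2=0, d=(M1−M0)/(6·1)=91/44, b=Δ0−h0·(2M0+M1)/6=-399/44
seg 1: a=-4, c=M1/2=273/44, d=(M2−M1)/(6·2)=-18/11, b=Δ1−h1·(2M1+M2)/6=-63/22
seg 2: a=2, c=M2/2=-159/44, d=(M3−M2)/(6·2)=53/88, b=Δ2−h2·(2M2+M3)/6=51/22
t_q=1/2 → seg 0, τ=1/2; S=3+-399/44·τ+0·τ²+91/44·τ³=-449/352

  seg 0: a=3 b=-399/44 c=0 d=91/44
  seg 1: a=-4 b=-63/22 c=273/44 d=-18/11
  seg 2: a=2 b=51/22 c=-159/44 d=53/88
S(1/2) = -449/352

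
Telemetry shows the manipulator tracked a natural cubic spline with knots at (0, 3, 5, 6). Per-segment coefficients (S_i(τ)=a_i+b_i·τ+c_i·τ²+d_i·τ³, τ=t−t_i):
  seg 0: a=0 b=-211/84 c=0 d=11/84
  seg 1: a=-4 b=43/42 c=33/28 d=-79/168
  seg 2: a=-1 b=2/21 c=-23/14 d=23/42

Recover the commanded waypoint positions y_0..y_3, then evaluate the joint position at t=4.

y_0 = S_0(0) = a_0 = 0
y_1 = S_1(0) = a_1 = -4
y_2 = S_2(0) = a_2 = -1
y_3 = S_2(1) = -2
t_q=4 is in segment 1 (τ=1); S_1(τ)=-127/56

y_0=0 y_1=-4 y_2=-1 y_3=-2
S(4) = -127/56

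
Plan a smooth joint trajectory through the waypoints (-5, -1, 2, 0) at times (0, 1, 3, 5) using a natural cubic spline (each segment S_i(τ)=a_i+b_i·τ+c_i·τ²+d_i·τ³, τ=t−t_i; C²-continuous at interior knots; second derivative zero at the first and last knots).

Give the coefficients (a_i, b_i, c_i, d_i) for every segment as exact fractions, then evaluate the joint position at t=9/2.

Δ: Δ0=4, Δ1=3/2, Δ2=-1
row 1: diag=6, rhs=-15; c'=1/3, d'=-5/2
row 2: denom=8−2·1/3=22/3; d'=(-15−2·-5/2)/(22/3)=-15/11
back: M2=-15/11
back: M1=-5/2−1/3·-15/11=-45/22
M: M0=0, M1=-45/22, M2=-15/11, M3=0
seg 0: a=-5, c=M0/2=0, d=(M1−M0)/(6·1)=-15/44, b=Δ0−h0·(2M0+M1)/6=191/44
seg 1: a=-1, c=M1/2=-45/44, d=(M2−M1)/(6·2)=5/88, b=Δ1−h1·(2M1+M2)/6=73/22
seg 2: a=2, c=M2/2=-15/22, d=(M3−M2)/(6·2)=5/44, b=Δ2−h2·(2M2+M3)/6=-1/11
t_q=9/2 → seg 2, τ=3/2; S=2+-1/11·τ+-15/22·τ²+5/44·τ³=251/352

  seg 0: a=-5 b=191/44 c=0 d=-15/44
  seg 1: a=-1 b=73/22 c=-45/44 d=5/88
  seg 2: a=2 b=-1/11 c=-15/22 d=5/44
S(9/2) = 251/352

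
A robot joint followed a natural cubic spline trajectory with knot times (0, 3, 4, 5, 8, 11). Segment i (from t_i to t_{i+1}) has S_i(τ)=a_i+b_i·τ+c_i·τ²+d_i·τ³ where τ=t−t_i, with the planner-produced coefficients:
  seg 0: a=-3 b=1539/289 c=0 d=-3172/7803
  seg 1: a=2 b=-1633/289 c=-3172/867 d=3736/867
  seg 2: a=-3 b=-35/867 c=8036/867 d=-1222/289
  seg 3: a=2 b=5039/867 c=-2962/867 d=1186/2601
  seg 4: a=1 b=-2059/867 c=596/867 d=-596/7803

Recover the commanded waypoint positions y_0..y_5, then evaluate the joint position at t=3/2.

y_0 = S_0(0) = a_0 = -3
y_1 = S_1(0) = a_1 = 2
y_2 = S_2(0) = a_2 = -3
y_3 = S_3(0) = a_3 = 2
y_4 = S_4(0) = a_4 = 1
y_5 = S_4(3) = -2
t_q=3/2 is in segment 0 (τ=3/2); S_0(τ)=1045/289

y_0=-3 y_1=2 y_2=-3 y_3=2 y_4=1 y_5=-2
S(3/2) = 1045/289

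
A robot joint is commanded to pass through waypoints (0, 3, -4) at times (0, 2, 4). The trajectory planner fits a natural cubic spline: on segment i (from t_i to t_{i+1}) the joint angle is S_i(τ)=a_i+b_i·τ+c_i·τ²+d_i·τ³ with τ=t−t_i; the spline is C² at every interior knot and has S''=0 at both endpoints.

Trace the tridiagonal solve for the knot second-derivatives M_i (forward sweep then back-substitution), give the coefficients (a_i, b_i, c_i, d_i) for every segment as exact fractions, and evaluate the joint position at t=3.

  seg 0: a=0 b=11/4 c=0 d=-5/16
  seg 1: a=3 b=-1 c=-15/8 d=5/16
S(3) = 7/16

Δ: Δ0=3/2, Δ1=-7/2
row 1: diag=8, rhs=-30; c'=1/4, d'=-15/4
back: M1=-15/4
M: M0=0, M1=-15/4, M2=0
seg 0: a=0, c=M0/2=0, d=(M1−M0)/(6·2)=-5/16, b=Δ0−h0·(2M0+M1)/6=11/4
seg 1: a=3, c=M1/2=-15/8, d=(M2−M1)/(6·2)=5/16, b=Δ1−h1·(2M1+M2)/6=-1
t_q=3 → seg 1, τ=1; S=3+-1·τ+-15/8·τ²+5/16·τ³=7/16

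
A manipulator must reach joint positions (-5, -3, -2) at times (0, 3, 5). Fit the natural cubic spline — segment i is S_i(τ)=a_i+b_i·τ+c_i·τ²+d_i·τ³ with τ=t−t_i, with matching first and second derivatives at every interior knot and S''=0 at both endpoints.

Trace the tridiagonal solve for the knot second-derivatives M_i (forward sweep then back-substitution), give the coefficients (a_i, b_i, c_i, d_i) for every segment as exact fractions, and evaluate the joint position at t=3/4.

Δ: Δ0=2/3, Δ1=1/2
row 1: diag=10, rhs=-1; c'=1/5, d'=-1/10
back: M1=-1/10
M: M0=0, M1=-1/10, M2=0
seg 0: a=-5, c=M0/2=0, d=(M1−M0)/(6·3)=-1/180, b=Δ0−h0·(2M0+M1)/6=43/60
seg 1: a=-3, c=M1/2=-1/20, d=(M2−M1)/(6·2)=1/120, b=Δ1−h1·(2M1+M2)/6=17/30
t_q=3/4 → seg 0, τ=3/4; S=-5+43/60·τ+0·τ²+-1/180·τ³=-1143/256

  seg 0: a=-5 b=43/60 c=0 d=-1/180
  seg 1: a=-3 b=17/30 c=-1/20 d=1/120
S(3/4) = -1143/256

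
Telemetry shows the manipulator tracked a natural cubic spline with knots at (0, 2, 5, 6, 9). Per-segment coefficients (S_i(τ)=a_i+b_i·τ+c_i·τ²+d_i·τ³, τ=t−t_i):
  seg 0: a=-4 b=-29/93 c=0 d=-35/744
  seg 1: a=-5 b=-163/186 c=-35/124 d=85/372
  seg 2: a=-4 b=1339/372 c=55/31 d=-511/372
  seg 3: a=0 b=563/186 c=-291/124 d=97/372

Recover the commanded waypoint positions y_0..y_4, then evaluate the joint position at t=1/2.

y_0=-4 y_1=-5 y_2=-4 y_3=0 y_4=-5
S(1/2) = -8257/1984

y_0 = S_0(0) = a_0 = -4
y_1 = S_1(0) = a_1 = -5
y_2 = S_2(0) = a_2 = -4
y_3 = S_3(0) = a_3 = 0
y_4 = S_3(3) = -5
t_q=1/2 is in segment 0 (τ=1/2); S_0(τ)=-8257/1984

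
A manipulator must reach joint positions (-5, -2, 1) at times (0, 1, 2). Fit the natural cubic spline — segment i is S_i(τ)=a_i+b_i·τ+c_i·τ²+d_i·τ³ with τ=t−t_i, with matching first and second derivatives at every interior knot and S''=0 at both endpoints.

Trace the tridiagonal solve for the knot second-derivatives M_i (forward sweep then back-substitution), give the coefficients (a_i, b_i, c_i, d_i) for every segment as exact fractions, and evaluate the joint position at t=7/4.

Δ: Δ0=3, Δ1=3
row 1: diag=4, rhs=0; c'=1/4, d'=0
back: M1=0
M: M0=0, M1=0, M2=0
seg 0: a=-5, c=M0/2=0, d=(M1−M0)/(6·1)=0, b=Δ0−h0·(2M0+M1)/6=3
seg 1: a=-2, c=M1/2=0, d=(M2−M1)/(6·1)=0, b=Δ1−h1·(2M1+M2)/6=3
t_q=7/4 → seg 1, τ=3/4; S=-2+3·τ+0·τ²+0·τ³=1/4

  seg 0: a=-5 b=3 c=0 d=0
  seg 1: a=-2 b=3 c=0 d=0
S(7/4) = 1/4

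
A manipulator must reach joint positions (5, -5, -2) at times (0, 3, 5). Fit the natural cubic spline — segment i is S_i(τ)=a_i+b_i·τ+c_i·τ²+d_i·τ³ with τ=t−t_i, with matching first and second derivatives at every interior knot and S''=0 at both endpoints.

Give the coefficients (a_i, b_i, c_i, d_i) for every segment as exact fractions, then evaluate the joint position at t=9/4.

  seg 0: a=5 b=-287/60 c=0 d=29/180
  seg 1: a=-5 b=-13/30 c=29/20 d=-29/120
S(9/4) = -5027/1280

Δ: Δ0=-10/3, Δ1=3/2
row 1: diag=10, rhs=29; c'=1/5, d'=29/10
back: M1=29/10
M: M0=0, M1=29/10, M2=0
seg 0: a=5, c=M0/2=0, d=(M1−M0)/(6·3)=29/180, b=Δ0−h0·(2M0+M1)/6=-287/60
seg 1: a=-5, c=M1/2=29/20, d=(M2−M1)/(6·2)=-29/120, b=Δ1−h1·(2M1+M2)/6=-13/30
t_q=9/4 → seg 0, τ=9/4; S=5+-287/60·τ+0·τ²+29/180·τ³=-5027/1280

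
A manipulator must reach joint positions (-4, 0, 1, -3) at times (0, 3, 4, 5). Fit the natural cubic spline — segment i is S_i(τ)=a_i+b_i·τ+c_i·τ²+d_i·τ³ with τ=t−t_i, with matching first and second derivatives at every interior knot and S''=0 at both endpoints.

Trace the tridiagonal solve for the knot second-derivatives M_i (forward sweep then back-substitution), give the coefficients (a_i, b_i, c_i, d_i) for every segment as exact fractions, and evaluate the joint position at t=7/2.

Δ: Δ0=4/3, Δ1=1, Δ2=-4
row 1: diag=8, rhs=-2; c'=1/8, d'=-1/4
row 2: denom=4−1·1/8=31/8; d'=(-30−1·-1/4)/(31/8)=-238/31
back: M2=-238/31
back: M1=-1/4−1/8·-238/31=22/31
M: M0=0, M1=22/31, M2=-238/31, M3=0
seg 0: a=-4, c=M0/2=0, d=(M1−M0)/(6·3)=11/279, b=Δ0−h0·(2M0+M1)/6=91/93
seg 1: a=0, c=M1/2=11/31, d=(M2−M1)/(6·1)=-130/93, b=Δ1−h1·(2M1+M2)/6=190/93
seg 2: a=1, c=M2/2=-119/31, d=(M3−M2)/(6·1)=119/93, b=Δ2−h2·(2M2+M3)/6=-134/93
t_q=7/2 → seg 1, τ=1/2; S=0+190/93·τ+11/31·τ²+-130/93·τ³=29/31

  seg 0: a=-4 b=91/93 c=0 d=11/279
  seg 1: a=0 b=190/93 c=11/31 d=-130/93
  seg 2: a=1 b=-134/93 c=-119/31 d=119/93
S(7/2) = 29/31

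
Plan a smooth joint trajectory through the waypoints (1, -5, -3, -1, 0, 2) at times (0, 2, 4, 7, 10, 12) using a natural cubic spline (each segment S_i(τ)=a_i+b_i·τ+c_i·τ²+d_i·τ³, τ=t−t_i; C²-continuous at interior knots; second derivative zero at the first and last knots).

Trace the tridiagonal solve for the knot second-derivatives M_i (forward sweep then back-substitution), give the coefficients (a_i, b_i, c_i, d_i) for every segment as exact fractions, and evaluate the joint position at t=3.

Δ: Δ0=-3, Δ1=1, Δ2=2/3, Δ3=1/3, Δ4=1
row 1: diag=8, rhs=24; c'=1/4, d'=3
row 2: denom=10−2·1/4=19/2; d'=(-2−2·3)/(19/2)=-16/19
row 3: denom=12−3·6/19=210/19; d'=(-2−3·-16/19)/(210/19)=1/21
row 4: denom=10−3·19/70=643/70; d'=(4−3·1/21)/(643/70)=270/643
back: M4=270/643
back: M3=1/21−19/70·270/643=-128/1929
back: M2=-16/19−6/19·-128/1929=-528/643
back: M1=3−1/4·-528/643=2061/643
M: M0=0, M1=2061/643, M2=-528/643, M3=-128/1929, M4=270/643, M5=0
seg 0: a=1, c=M0/2=0, d=(M1−M0)/(6·2)=687/2572, b=Δ0−h0·(2M0+M1)/6=-2616/643
seg 1: a=-5, c=M1/2=2061/1286, d=(M2−M1)/(6·2)=-863/2572, b=Δ1−h1·(2M1+M2)/6=-555/643
seg 2: a=-3, c=M2/2=-264/643, d=(M3−M2)/(6·3)=728/17361, b=Δ2−h2·(2M2+M3)/6=978/643
seg 3: a=-1, c=M3/2=-64/1929, d=(M4−M3)/(6·3)=469/17361, b=Δ3−h3·(2M3+M4)/6=122/643
seg 4: a=0, c=M4/2=135/643, d=(M5−M4)/(6·2)=-45/1286, b=Δ4−h4·(2M4+M5)/6=463/643
t_q=3 → seg 1, τ=1; S=-5+-555/643·τ+2061/1286·τ²+-863/2572·τ³=-11821/2572

  seg 0: a=1 b=-2616/643 c=0 d=687/2572
  seg 1: a=-5 b=-555/643 c=2061/1286 d=-863/2572
  seg 2: a=-3 b=978/643 c=-264/643 d=728/17361
  seg 3: a=-1 b=122/643 c=-64/1929 d=469/17361
  seg 4: a=0 b=463/643 c=135/643 d=-45/1286
S(3) = -11821/2572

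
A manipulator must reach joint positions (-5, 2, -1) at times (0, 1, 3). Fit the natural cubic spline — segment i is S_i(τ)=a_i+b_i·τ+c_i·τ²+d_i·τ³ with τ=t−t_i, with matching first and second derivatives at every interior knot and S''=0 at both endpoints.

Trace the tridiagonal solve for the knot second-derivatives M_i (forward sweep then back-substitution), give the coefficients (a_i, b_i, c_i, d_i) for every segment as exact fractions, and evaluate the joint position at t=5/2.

  seg 0: a=-5 b=101/12 c=0 d=-17/12
  seg 1: a=2 b=25/6 c=-17/4 d=17/24
S(5/2) = 69/64

Δ: Δ0=7, Δ1=-3/2
row 1: diag=6, rhs=-51; c'=1/3, d'=-17/2
back: M1=-17/2
M: M0=0, M1=-17/2, M2=0
seg 0: a=-5, c=M0/2=0, d=(M1−M0)/(6·1)=-17/12, b=Δ0−h0·(2M0+M1)/6=101/12
seg 1: a=2, c=M1/2=-17/4, d=(M2−M1)/(6·2)=17/24, b=Δ1−h1·(2M1+M2)/6=25/6
t_q=5/2 → seg 1, τ=3/2; S=2+25/6·τ+-17/4·τ²+17/24·τ³=69/64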